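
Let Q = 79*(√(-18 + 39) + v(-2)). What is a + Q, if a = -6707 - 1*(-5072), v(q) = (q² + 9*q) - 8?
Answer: -3373 + 79*√21 ≈ -3011.0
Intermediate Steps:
v(q) = -8 + q² + 9*q
a = -1635 (a = -6707 + 5072 = -1635)
Q = -1738 + 79*√21 (Q = 79*(√(-18 + 39) + (-8 + (-2)² + 9*(-2))) = 79*(√21 + (-8 + 4 - 18)) = 79*(√21 - 22) = 79*(-22 + √21) = -1738 + 79*√21 ≈ -1376.0)
a + Q = -1635 + (-1738 + 79*√21) = -3373 + 79*√21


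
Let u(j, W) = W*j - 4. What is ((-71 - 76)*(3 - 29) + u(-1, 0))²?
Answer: 14577124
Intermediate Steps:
u(j, W) = -4 + W*j
((-71 - 76)*(3 - 29) + u(-1, 0))² = ((-71 - 76)*(3 - 29) + (-4 + 0*(-1)))² = (-147*(-26) + (-4 + 0))² = (3822 - 4)² = 3818² = 14577124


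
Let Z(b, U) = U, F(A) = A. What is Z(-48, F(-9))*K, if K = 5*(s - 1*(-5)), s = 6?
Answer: -495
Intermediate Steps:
K = 55 (K = 5*(6 - 1*(-5)) = 5*(6 + 5) = 5*11 = 55)
Z(-48, F(-9))*K = -9*55 = -495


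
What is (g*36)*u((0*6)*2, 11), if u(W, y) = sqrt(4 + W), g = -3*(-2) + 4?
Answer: 720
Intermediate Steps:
g = 10 (g = 6 + 4 = 10)
(g*36)*u((0*6)*2, 11) = (10*36)*sqrt(4 + (0*6)*2) = 360*sqrt(4 + 0*2) = 360*sqrt(4 + 0) = 360*sqrt(4) = 360*2 = 720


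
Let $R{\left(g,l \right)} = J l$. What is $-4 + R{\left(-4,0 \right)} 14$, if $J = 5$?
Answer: $-4$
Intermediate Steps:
$R{\left(g,l \right)} = 5 l$
$-4 + R{\left(-4,0 \right)} 14 = -4 + 5 \cdot 0 \cdot 14 = -4 + 0 \cdot 14 = -4 + 0 = -4$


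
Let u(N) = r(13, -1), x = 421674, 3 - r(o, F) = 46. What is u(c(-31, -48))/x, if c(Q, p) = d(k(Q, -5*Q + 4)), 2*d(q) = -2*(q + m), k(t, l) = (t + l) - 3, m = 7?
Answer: -43/421674 ≈ -0.00010197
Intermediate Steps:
r(o, F) = -43 (r(o, F) = 3 - 1*46 = 3 - 46 = -43)
k(t, l) = -3 + l + t (k(t, l) = (l + t) - 3 = -3 + l + t)
d(q) = -7 - q (d(q) = (-2*(q + 7))/2 = (-2*(7 + q))/2 = (-14 - 2*q)/2 = -7 - q)
c(Q, p) = -8 + 4*Q (c(Q, p) = -7 - (-3 + (-5*Q + 4) + Q) = -7 - (-3 + (4 - 5*Q) + Q) = -7 - (1 - 4*Q) = -7 + (-1 + 4*Q) = -8 + 4*Q)
u(N) = -43
u(c(-31, -48))/x = -43/421674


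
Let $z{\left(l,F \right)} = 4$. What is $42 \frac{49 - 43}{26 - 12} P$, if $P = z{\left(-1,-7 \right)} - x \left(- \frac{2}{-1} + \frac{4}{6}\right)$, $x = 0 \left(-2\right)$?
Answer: $72$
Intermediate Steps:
$x = 0$
$P = 4$ ($P = 4 - 0 \left(- \frac{2}{-1} + \frac{4}{6}\right) = 4 - 0 \left(\left(-2\right) \left(-1\right) + 4 \cdot \frac{1}{6}\right) = 4 - 0 \left(2 + \frac{2}{3}\right) = 4 - 0 \cdot \frac{8}{3} = 4 - 0 = 4 + 0 = 4$)
$42 \frac{49 - 43}{26 - 12} P = 42 \frac{49 - 43}{26 - 12} \cdot 4 = 42 \cdot \frac{6}{14} \cdot 4 = 42 \cdot 6 \cdot \frac{1}{14} \cdot 4 = 42 \cdot \frac{3}{7} \cdot 4 = 18 \cdot 4 = 72$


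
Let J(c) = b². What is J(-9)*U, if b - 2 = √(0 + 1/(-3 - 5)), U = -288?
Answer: -1116 - 288*I*√2 ≈ -1116.0 - 407.29*I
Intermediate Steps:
b = 2 + I*√2/4 (b = 2 + √(0 + 1/(-3 - 5)) = 2 + √(0 + 1/(-8)) = 2 + √(0 - ⅛) = 2 + √(-⅛) = 2 + I*√2/4 ≈ 2.0 + 0.35355*I)
J(c) = (2 + I*√2/4)²
J(-9)*U = (31/8 + I*√2)*(-288) = -1116 - 288*I*√2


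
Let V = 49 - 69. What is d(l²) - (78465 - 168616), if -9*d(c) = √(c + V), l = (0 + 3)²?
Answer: 90151 - √61/9 ≈ 90150.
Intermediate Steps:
V = -20
l = 9 (l = 3² = 9)
d(c) = -√(-20 + c)/9 (d(c) = -√(c - 20)/9 = -√(-20 + c)/9)
d(l²) - (78465 - 168616) = -√(-20 + 9²)/9 - (78465 - 168616) = -√(-20 + 81)/9 - 1*(-90151) = -√61/9 + 90151 = 90151 - √61/9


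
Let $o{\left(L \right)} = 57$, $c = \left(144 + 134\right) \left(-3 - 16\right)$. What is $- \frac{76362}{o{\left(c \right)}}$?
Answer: $- \frac{25454}{19} \approx -1339.7$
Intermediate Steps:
$c = -5282$ ($c = 278 \left(-19\right) = -5282$)
$- \frac{76362}{o{\left(c \right)}} = - \frac{76362}{57} = \left(-76362\right) \frac{1}{57} = - \frac{25454}{19}$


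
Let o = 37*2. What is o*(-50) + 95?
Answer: -3605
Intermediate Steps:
o = 74
o*(-50) + 95 = 74*(-50) + 95 = -3700 + 95 = -3605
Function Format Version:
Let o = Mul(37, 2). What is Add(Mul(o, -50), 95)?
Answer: -3605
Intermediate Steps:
o = 74
Add(Mul(o, -50), 95) = Add(Mul(74, -50), 95) = Add(-3700, 95) = -3605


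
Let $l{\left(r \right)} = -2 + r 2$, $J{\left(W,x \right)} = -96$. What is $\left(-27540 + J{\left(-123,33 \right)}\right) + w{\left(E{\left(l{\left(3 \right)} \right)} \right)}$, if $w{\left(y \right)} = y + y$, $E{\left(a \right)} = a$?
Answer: $-27628$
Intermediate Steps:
$l{\left(r \right)} = -2 + 2 r$
$w{\left(y \right)} = 2 y$
$\left(-27540 + J{\left(-123,33 \right)}\right) + w{\left(E{\left(l{\left(3 \right)} \right)} \right)} = \left(-27540 - 96\right) + 2 \left(-2 + 2 \cdot 3\right) = -27636 + 2 \left(-2 + 6\right) = -27636 + 2 \cdot 4 = -27636 + 8 = -27628$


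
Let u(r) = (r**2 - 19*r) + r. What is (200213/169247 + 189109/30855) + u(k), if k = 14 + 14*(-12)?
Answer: 10643199785486/401701245 ≈ 26495.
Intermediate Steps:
k = -154 (k = 14 - 168 = -154)
u(r) = r**2 - 18*r
(200213/169247 + 189109/30855) + u(k) = (200213/169247 + 189109/30855) - 154*(-18 - 154) = (200213*(1/169247) + 189109*(1/30855)) - 154*(-172) = (15401/13019 + 189109/30855) + 26488 = 2937207926/401701245 + 26488 = 10643199785486/401701245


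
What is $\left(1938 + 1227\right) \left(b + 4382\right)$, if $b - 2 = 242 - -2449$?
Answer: $22392375$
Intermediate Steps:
$b = 2693$ ($b = 2 + \left(242 - -2449\right) = 2 + \left(242 + 2449\right) = 2 + 2691 = 2693$)
$\left(1938 + 1227\right) \left(b + 4382\right) = \left(1938 + 1227\right) \left(2693 + 4382\right) = 3165 \cdot 7075 = 22392375$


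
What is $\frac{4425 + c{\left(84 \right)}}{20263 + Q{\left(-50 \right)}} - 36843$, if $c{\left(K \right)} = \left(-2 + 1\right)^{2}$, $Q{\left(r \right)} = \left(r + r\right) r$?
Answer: $- \frac{930760283}{25263} \approx -36843.0$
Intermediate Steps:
$Q{\left(r \right)} = 2 r^{2}$ ($Q{\left(r \right)} = 2 r r = 2 r^{2}$)
$c{\left(K \right)} = 1$ ($c{\left(K \right)} = \left(-1\right)^{2} = 1$)
$\frac{4425 + c{\left(84 \right)}}{20263 + Q{\left(-50 \right)}} - 36843 = \frac{4425 + 1}{20263 + 2 \left(-50\right)^{2}} - 36843 = \frac{4426}{20263 + 2 \cdot 2500} - 36843 = \frac{4426}{20263 + 5000} - 36843 = \frac{4426}{25263} - 36843 = - \frac{930760283}{25263}$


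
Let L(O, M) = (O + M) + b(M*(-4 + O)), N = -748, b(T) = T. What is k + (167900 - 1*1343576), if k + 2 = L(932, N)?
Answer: -1869638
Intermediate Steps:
L(O, M) = M + O + M*(-4 + O) (L(O, M) = (O + M) + M*(-4 + O) = (M + O) + M*(-4 + O) = M + O + M*(-4 + O))
k = -693962 (k = -2 + (-748 + 932 - 748*(-4 + 932)) = -2 + (-748 + 932 - 748*928) = -2 + (-748 + 932 - 694144) = -2 - 693960 = -693962)
k + (167900 - 1*1343576) = -693962 + (167900 - 1*1343576) = -693962 + (167900 - 1343576) = -693962 - 1175676 = -1869638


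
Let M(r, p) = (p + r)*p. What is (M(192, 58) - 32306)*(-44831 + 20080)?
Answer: 440716306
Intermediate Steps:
M(r, p) = p*(p + r)
(M(192, 58) - 32306)*(-44831 + 20080) = (58*(58 + 192) - 32306)*(-44831 + 20080) = (58*250 - 32306)*(-24751) = (14500 - 32306)*(-24751) = -17806*(-24751) = 440716306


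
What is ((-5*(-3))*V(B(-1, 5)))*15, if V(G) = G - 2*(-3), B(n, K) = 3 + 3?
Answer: 2700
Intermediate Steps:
B(n, K) = 6
V(G) = 6 + G (V(G) = G + 6 = 6 + G)
((-5*(-3))*V(B(-1, 5)))*15 = ((-5*(-3))*(6 + 6))*15 = (15*12)*15 = 180*15 = 2700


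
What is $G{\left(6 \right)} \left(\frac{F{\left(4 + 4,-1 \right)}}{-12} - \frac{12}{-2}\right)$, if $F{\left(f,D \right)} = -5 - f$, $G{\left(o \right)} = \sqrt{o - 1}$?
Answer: $\frac{85 \sqrt{5}}{12} \approx 15.839$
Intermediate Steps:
$G{\left(o \right)} = \sqrt{-1 + o}$
$G{\left(6 \right)} \left(\frac{F{\left(4 + 4,-1 \right)}}{-12} - \frac{12}{-2}\right) = \sqrt{-1 + 6} \left(\frac{-5 - \left(4 + 4\right)}{-12} - \frac{12}{-2}\right) = \sqrt{5} \left(\left(-5 - 8\right) \left(- \frac{1}{12}\right) - -6\right) = \sqrt{5} \left(\left(-5 - 8\right) \left(- \frac{1}{12}\right) + 6\right) = \sqrt{5} \left(\left(-13\right) \left(- \frac{1}{12}\right) + 6\right) = \sqrt{5} \left(\frac{13}{12} + 6\right) = \sqrt{5} \cdot \frac{85}{12} = \frac{85 \sqrt{5}}{12}$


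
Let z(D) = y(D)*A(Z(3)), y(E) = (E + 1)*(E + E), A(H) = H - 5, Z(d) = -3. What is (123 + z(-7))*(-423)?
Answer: 232227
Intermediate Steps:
A(H) = -5 + H
y(E) = 2*E*(1 + E) (y(E) = (1 + E)*(2*E) = 2*E*(1 + E))
z(D) = -16*D*(1 + D) (z(D) = (2*D*(1 + D))*(-5 - 3) = (2*D*(1 + D))*(-8) = -16*D*(1 + D))
(123 + z(-7))*(-423) = (123 - 16*(-7)*(1 - 7))*(-423) = (123 - 16*(-7)*(-6))*(-423) = (123 - 672)*(-423) = -549*(-423) = 232227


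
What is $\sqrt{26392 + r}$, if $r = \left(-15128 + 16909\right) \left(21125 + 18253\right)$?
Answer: $\sqrt{70158610} \approx 8376.1$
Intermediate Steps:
$r = 70132218$ ($r = 1781 \cdot 39378 = 70132218$)
$\sqrt{26392 + r} = \sqrt{26392 + 70132218} = \sqrt{70158610}$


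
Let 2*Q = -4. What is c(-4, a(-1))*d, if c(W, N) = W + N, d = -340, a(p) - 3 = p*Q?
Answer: -340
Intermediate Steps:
Q = -2 (Q = (½)*(-4) = -2)
a(p) = 3 - 2*p (a(p) = 3 + p*(-2) = 3 - 2*p)
c(W, N) = N + W
c(-4, a(-1))*d = ((3 - 2*(-1)) - 4)*(-340) = ((3 + 2) - 4)*(-340) = (5 - 4)*(-340) = 1*(-340) = -340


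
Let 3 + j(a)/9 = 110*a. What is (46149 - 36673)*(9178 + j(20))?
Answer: 274339676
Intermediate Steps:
j(a) = -27 + 990*a (j(a) = -27 + 9*(110*a) = -27 + 990*a)
(46149 - 36673)*(9178 + j(20)) = (46149 - 36673)*(9178 + (-27 + 990*20)) = 9476*(9178 + (-27 + 19800)) = 9476*(9178 + 19773) = 9476*28951 = 274339676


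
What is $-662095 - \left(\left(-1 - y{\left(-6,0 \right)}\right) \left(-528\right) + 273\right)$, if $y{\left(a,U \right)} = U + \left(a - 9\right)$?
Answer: $-654976$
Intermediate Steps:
$y{\left(a,U \right)} = -9 + U + a$ ($y{\left(a,U \right)} = U + \left(-9 + a\right) = -9 + U + a$)
$-662095 - \left(\left(-1 - y{\left(-6,0 \right)}\right) \left(-528\right) + 273\right) = -662095 - \left(\left(-1 - \left(-9 + 0 - 6\right)\right) \left(-528\right) + 273\right) = -662095 - \left(\left(-1 - -15\right) \left(-528\right) + 273\right) = -662095 - \left(\left(-1 + 15\right) \left(-528\right) + 273\right) = -662095 - \left(14 \left(-528\right) + 273\right) = -662095 - \left(-7392 + 273\right) = -662095 - -7119 = -662095 + 7119 = -654976$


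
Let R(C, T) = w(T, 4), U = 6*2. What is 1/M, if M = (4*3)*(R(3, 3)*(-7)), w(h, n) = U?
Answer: -1/1008 ≈ -0.00099206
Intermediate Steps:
U = 12
w(h, n) = 12
R(C, T) = 12
M = -1008 (M = (4*3)*(12*(-7)) = 12*(-84) = -1008)
1/M = 1/(-1008) = -1/1008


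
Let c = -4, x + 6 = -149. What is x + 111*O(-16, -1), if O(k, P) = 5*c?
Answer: -2375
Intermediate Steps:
x = -155 (x = -6 - 149 = -155)
O(k, P) = -20 (O(k, P) = 5*(-4) = -20)
x + 111*O(-16, -1) = -155 + 111*(-20) = -155 - 2220 = -2375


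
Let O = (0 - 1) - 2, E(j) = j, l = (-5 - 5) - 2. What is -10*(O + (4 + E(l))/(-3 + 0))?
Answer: 10/3 ≈ 3.3333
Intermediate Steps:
l = -12 (l = -10 - 2 = -12)
O = -3 (O = -1 - 2 = -3)
-10*(O + (4 + E(l))/(-3 + 0)) = -10*(-3 + (4 - 12)/(-3 + 0)) = -10*(-3 - 8/(-3)) = -10*(-3 - 8*(-⅓)) = -10*(-3 + 8/3) = -10*(-⅓) = 10/3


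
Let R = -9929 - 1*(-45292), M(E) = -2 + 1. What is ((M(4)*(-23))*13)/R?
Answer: 299/35363 ≈ 0.0084552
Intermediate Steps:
M(E) = -1
R = 35363 (R = -9929 + 45292 = 35363)
((M(4)*(-23))*13)/R = (-1*(-23)*13)/35363 = (23*13)*(1/35363) = 299*(1/35363) = 299/35363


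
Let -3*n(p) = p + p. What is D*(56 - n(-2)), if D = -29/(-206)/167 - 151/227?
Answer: -141808586/3904627 ≈ -36.318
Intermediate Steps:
n(p) = -2*p/3 (n(p) = -(p + p)/3 = -2*p/3)
D = -5188119/7809254 (D = -29*(-1/206)*(1/167) - 151*1/227 = (29/206)*(1/167) - 151/227 = 29/34402 - 151/227 = -5188119/7809254 ≈ -0.66436)
D*(56 - n(-2)) = -5188119*(56 - (-2)*(-2)/3)/7809254 = -5188119*(56 - 1*4/3)/7809254 = -5188119*(56 - 4/3)/7809254 = -5188119/7809254*164/3 = -141808586/3904627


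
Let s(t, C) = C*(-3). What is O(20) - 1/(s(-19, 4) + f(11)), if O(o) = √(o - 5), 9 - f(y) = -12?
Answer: -⅑ + √15 ≈ 3.7619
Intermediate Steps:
s(t, C) = -3*C
f(y) = 21 (f(y) = 9 - 1*(-12) = 9 + 12 = 21)
O(o) = √(-5 + o)
O(20) - 1/(s(-19, 4) + f(11)) = √(-5 + 20) - 1/(-3*4 + 21) = √15 - 1/(-12 + 21) = √15 - 1/9 = √15 - 1*⅑ = √15 - ⅑ = -⅑ + √15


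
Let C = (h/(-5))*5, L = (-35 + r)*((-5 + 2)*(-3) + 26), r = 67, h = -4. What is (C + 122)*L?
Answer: 141120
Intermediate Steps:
L = 1120 (L = (-35 + 67)*((-5 + 2)*(-3) + 26) = 32*(-3*(-3) + 26) = 32*(9 + 26) = 32*35 = 1120)
C = 4 (C = -4/(-5)*5 = -4*(-⅕)*5 = (⅘)*5 = 4)
(C + 122)*L = (4 + 122)*1120 = 126*1120 = 141120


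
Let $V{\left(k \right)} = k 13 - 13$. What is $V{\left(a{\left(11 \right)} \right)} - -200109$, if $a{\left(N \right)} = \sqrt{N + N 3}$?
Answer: $200096 + 26 \sqrt{11} \approx 2.0018 \cdot 10^{5}$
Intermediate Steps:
$a{\left(N \right)} = 2 \sqrt{N}$ ($a{\left(N \right)} = \sqrt{N + 3 N} = \sqrt{4 N} = 2 \sqrt{N}$)
$V{\left(k \right)} = -13 + 13 k$ ($V{\left(k \right)} = 13 k - 13 = -13 + 13 k$)
$V{\left(a{\left(11 \right)} \right)} - -200109 = \left(-13 + 13 \cdot 2 \sqrt{11}\right) - -200109 = \left(-13 + 26 \sqrt{11}\right) + 200109 = 200096 + 26 \sqrt{11}$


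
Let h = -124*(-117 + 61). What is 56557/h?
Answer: 56557/6944 ≈ 8.1447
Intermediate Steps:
h = 6944 (h = -124*(-56) = 6944)
56557/h = 56557/6944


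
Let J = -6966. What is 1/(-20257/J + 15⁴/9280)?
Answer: 6464448/54063871 ≈ 0.11957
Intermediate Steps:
1/(-20257/J + 15⁴/9280) = 1/(-20257/(-6966) + 15⁴/9280) = 1/(-20257*(-1/6966) + 50625*(1/9280)) = 1/(20257/6966 + 10125/1856) = 1/(54063871/6464448) = 6464448/54063871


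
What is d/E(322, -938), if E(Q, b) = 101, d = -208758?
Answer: -208758/101 ≈ -2066.9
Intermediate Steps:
d/E(322, -938) = -208758/101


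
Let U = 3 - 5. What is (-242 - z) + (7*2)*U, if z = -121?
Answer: -149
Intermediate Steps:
U = -2
(-242 - z) + (7*2)*U = (-242 - 1*(-121)) + (7*2)*(-2) = (-242 + 121) + 14*(-2) = -121 - 28 = -149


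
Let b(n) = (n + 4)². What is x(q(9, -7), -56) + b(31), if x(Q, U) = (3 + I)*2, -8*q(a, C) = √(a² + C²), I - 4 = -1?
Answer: 1237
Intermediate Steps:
I = 3 (I = 4 - 1 = 3)
b(n) = (4 + n)²
q(a, C) = -√(C² + a²)/8 (q(a, C) = -√(a² + C²)/8 = -√(C² + a²)/8)
x(Q, U) = 12 (x(Q, U) = (3 + 3)*2 = 6*2 = 12)
x(q(9, -7), -56) + b(31) = 12 + (4 + 31)² = 12 + 35² = 12 + 1225 = 1237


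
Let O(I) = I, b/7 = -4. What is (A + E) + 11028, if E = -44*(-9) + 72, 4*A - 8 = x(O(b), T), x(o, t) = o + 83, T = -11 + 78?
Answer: 46047/4 ≈ 11512.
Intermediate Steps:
b = -28 (b = 7*(-4) = -28)
T = 67
x(o, t) = 83 + o
A = 63/4 (A = 2 + (83 - 28)/4 = 2 + (¼)*55 = 2 + 55/4 = 63/4 ≈ 15.750)
E = 468 (E = 396 + 72 = 468)
(A + E) + 11028 = (63/4 + 468) + 11028 = 1935/4 + 11028 = 46047/4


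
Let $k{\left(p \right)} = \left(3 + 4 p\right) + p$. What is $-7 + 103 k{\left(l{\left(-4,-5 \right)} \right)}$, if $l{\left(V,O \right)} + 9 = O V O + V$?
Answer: $-57893$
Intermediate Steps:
$l{\left(V,O \right)} = -9 + V + V O^{2}$ ($l{\left(V,O \right)} = -9 + \left(O V O + V\right) = -9 + \left(V O^{2} + V\right) = -9 + \left(V + V O^{2}\right) = -9 + V + V O^{2}$)
$k{\left(p \right)} = 3 + 5 p$
$-7 + 103 k{\left(l{\left(-4,-5 \right)} \right)} = -7 + 103 \left(3 + 5 \left(-9 - 4 - 4 \left(-5\right)^{2}\right)\right) = -7 + 103 \left(3 + 5 \left(-9 - 4 - 100\right)\right) = -7 + 103 \left(3 + 5 \left(-113\right)\right) = -7 + 103 \left(3 - 565\right) = -7 + 103 \left(-562\right) = -7 - 57886 = -57893$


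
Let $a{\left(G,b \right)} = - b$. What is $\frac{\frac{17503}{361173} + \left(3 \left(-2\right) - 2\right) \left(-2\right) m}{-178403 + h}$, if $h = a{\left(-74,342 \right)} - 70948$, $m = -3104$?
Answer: $\frac{17937278369}{90182369889} \approx 0.1989$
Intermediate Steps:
$h = -71290$ ($h = \left(-1\right) 342 - 70948 = -342 - 70948 = -71290$)
$\frac{\frac{17503}{361173} + \left(3 \left(-2\right) - 2\right) \left(-2\right) m}{-178403 + h} = \frac{\frac{17503}{361173} + \left(3 \left(-2\right) - 2\right) \left(-2\right) \left(-3104\right)}{-178403 - 71290} = \frac{17503 \cdot \frac{1}{361173} + \left(-6 - 2\right) \left(-2\right) \left(-3104\right)}{-249693} = \left(\frac{17503}{361173} + \left(-8\right) \left(-2\right) \left(-3104\right)\right) \left(- \frac{1}{249693}\right) = \left(\frac{17503}{361173} + 16 \left(-3104\right)\right) \left(- \frac{1}{249693}\right) = \left(\frac{17503}{361173} - 49664\right) \left(- \frac{1}{249693}\right) = \left(- \frac{17937278369}{361173}\right) \left(- \frac{1}{249693}\right) = \frac{17937278369}{90182369889}$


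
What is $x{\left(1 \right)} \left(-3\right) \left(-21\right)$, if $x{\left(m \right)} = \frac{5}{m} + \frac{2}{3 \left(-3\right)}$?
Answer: $301$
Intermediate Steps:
$x{\left(m \right)} = - \frac{2}{9} + \frac{5}{m}$ ($x{\left(m \right)} = \frac{5}{m} + \frac{2}{-9} = \frac{5}{m} + 2 \left(- \frac{1}{9}\right) = \frac{5}{m} - \frac{2}{9} = - \frac{2}{9} + \frac{5}{m}$)
$x{\left(1 \right)} \left(-3\right) \left(-21\right) = \left(- \frac{2}{9} + \frac{5}{1}\right) \left(-3\right) \left(-21\right) = \left(- \frac{2}{9} + 5 \cdot 1\right) \left(-3\right) \left(-21\right) = \left(- \frac{2}{9} + 5\right) \left(-3\right) \left(-21\right) = \frac{43}{9} \left(-3\right) \left(-21\right) = \left(- \frac{43}{3}\right) \left(-21\right) = 301$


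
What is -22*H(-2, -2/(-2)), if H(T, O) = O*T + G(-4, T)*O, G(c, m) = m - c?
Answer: 0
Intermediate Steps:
H(T, O) = O*T + O*(4 + T) (H(T, O) = O*T + (T - 1*(-4))*O = O*T + (T + 4)*O = O*T + (4 + T)*O = O*T + O*(4 + T))
-22*H(-2, -2/(-2)) = -44*(-2/(-2))*(2 - 2) = -44*(-2*(-½))*0 = -44*0 = -22*0 = 0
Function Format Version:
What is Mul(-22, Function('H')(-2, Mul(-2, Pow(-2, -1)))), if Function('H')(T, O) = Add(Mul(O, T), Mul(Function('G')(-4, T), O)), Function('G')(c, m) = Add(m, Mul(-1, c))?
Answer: 0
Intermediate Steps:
Function('H')(T, O) = Add(Mul(O, T), Mul(O, Add(4, T))) (Function('H')(T, O) = Add(Mul(O, T), Mul(Add(T, Mul(-1, -4)), O)) = Add(Mul(O, T), Mul(Add(T, 4), O)) = Add(Mul(O, T), Mul(Add(4, T), O)) = Add(Mul(O, T), Mul(O, Add(4, T))))
Mul(-22, Function('H')(-2, Mul(-2, Pow(-2, -1)))) = Mul(-22, Mul(2, Mul(-2, Pow(-2, -1)), Add(2, -2))) = Mul(-22, Mul(2, Mul(-2, Rational(-1, 2)), 0)) = Mul(-22, Mul(2, 1, 0)) = Mul(-22, 0) = 0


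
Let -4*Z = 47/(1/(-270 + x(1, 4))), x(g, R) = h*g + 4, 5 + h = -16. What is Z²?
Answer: 181953121/16 ≈ 1.1372e+7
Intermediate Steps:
h = -21 (h = -5 - 16 = -21)
x(g, R) = 4 - 21*g (x(g, R) = -21*g + 4 = 4 - 21*g)
Z = 13489/4 (Z = -47/(4*(1/(-270 + (4 - 21*1)))) = -47/(4*(1/(-270 + (4 - 21)))) = -47/(4*(1/(-270 - 17))) = -47/(4*(1/(-287))) = -47/(4*(-1/287)) = -47*(-287)/4 = -¼*(-13489) = 13489/4 ≈ 3372.3)
Z² = (13489/4)² = 181953121/16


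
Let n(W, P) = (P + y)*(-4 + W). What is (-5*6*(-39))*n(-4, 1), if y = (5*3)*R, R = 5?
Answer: -711360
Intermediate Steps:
y = 75 (y = (5*3)*5 = 15*5 = 75)
n(W, P) = (-4 + W)*(75 + P) (n(W, P) = (P + 75)*(-4 + W) = (75 + P)*(-4 + W) = (-4 + W)*(75 + P))
(-5*6*(-39))*n(-4, 1) = (-5*6*(-39))*(-300 - 4*1 + 75*(-4) + 1*(-4)) = (-30*(-39))*(-300 - 4 - 300 - 4) = 1170*(-608) = -711360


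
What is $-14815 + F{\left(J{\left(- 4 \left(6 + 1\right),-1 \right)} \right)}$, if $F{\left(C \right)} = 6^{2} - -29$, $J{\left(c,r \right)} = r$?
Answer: $-14750$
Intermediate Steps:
$F{\left(C \right)} = 65$ ($F{\left(C \right)} = 36 + 29 = 65$)
$-14815 + F{\left(J{\left(- 4 \left(6 + 1\right),-1 \right)} \right)} = -14815 + 65 = -14750$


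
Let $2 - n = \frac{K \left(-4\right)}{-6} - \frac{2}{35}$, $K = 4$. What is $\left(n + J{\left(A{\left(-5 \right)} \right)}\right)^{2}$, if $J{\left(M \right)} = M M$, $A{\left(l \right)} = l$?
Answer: $\frac{6558721}{11025} \approx 594.9$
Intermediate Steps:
$n = - \frac{64}{105}$ ($n = 2 - \left(\frac{4 \left(-4\right)}{-6} - \frac{2}{35}\right) = 2 - \left(\left(-16\right) \left(- \frac{1}{6}\right) - \frac{2}{35}\right) = 2 - \left(\frac{8}{3} - \frac{2}{35}\right) = 2 - \frac{274}{105} = - \frac{64}{105} \approx -0.60952$)
$J{\left(M \right)} = M^{2}$
$\left(n + J{\left(A{\left(-5 \right)} \right)}\right)^{2} = \left(- \frac{64}{105} + \left(-5\right)^{2}\right)^{2} = \left(- \frac{64}{105} + 25\right)^{2} = \left(\frac{2561}{105}\right)^{2} = \frac{6558721}{11025}$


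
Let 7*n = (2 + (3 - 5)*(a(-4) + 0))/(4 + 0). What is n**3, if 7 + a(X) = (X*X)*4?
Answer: -64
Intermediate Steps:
a(X) = -7 + 4*X**2 (a(X) = -7 + (X*X)*4 = -7 + X**2*4 = -7 + 4*X**2)
n = -4 (n = ((2 + (3 - 5)*((-7 + 4*(-4)**2) + 0))/(4 + 0))/7 = ((2 - 2*((-7 + 4*16) + 0))/4)/7 = ((2 - 2*((-7 + 64) + 0))*(1/4))/7 = ((2 - 2*(57 + 0))*(1/4))/7 = ((2 - 2*57)*(1/4))/7 = ((2 - 114)*(1/4))/7 = (-112*1/4)/7 = (1/7)*(-28) = -4)
n**3 = (-4)**3 = -64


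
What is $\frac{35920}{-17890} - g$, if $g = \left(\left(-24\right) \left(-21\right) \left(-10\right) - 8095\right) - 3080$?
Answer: $\frac{29005043}{1789} \approx 16213.0$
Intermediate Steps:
$g = -16215$ ($g = \left(504 \left(-10\right) - 8095\right) - 3080 = \left(-5040 - 8095\right) - 3080 = -13135 - 3080 = -16215$)
$\frac{35920}{-17890} - g = \frac{35920}{-17890} - -16215 = 35920 \left(- \frac{1}{17890}\right) + 16215 = - \frac{3592}{1789} + 16215 = \frac{29005043}{1789}$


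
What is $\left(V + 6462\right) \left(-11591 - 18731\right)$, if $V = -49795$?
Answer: $1313943226$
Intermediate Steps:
$\left(V + 6462\right) \left(-11591 - 18731\right) = \left(-49795 + 6462\right) \left(-11591 - 18731\right) = \left(-43333\right) \left(-30322\right) = 1313943226$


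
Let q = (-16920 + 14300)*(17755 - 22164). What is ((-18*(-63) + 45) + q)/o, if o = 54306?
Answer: 11552759/54306 ≈ 212.73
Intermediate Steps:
q = 11551580 (q = -2620*(-4409) = 11551580)
((-18*(-63) + 45) + q)/o = ((-18*(-63) + 45) + 11551580)/54306 = ((1134 + 45) + 11551580)*(1/54306) = (1179 + 11551580)*(1/54306) = 11552759*(1/54306) = 11552759/54306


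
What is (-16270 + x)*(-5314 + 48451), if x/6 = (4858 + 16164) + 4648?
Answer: 5942121750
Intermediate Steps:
x = 154020 (x = 6*((4858 + 16164) + 4648) = 6*(21022 + 4648) = 6*25670 = 154020)
(-16270 + x)*(-5314 + 48451) = (-16270 + 154020)*(-5314 + 48451) = 137750*43137 = 5942121750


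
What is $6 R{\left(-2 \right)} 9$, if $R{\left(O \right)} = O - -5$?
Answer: $162$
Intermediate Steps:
$R{\left(O \right)} = 5 + O$ ($R{\left(O \right)} = O + 5 = 5 + O$)
$6 R{\left(-2 \right)} 9 = 6 \left(5 - 2\right) 9 = 6 \cdot 3 \cdot 9 = 18 \cdot 9 = 162$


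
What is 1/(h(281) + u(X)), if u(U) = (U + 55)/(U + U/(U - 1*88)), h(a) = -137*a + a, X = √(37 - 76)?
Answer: 39*(-√39 - 87*I)/(1485545*√39 + 129665601*I) ≈ -2.6168e-5 + 6.099e-9*I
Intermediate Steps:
X = I*√39 (X = √(-39) = I*√39 ≈ 6.245*I)
h(a) = -136*a
u(U) = (55 + U)/(U + U/(-88 + U)) (u(U) = (55 + U)/(U + U/(U - 88)) = (55 + U)/(U + U/(-88 + U)))
1/(h(281) + u(X)) = 1/(-136*281 + (-4840 + (I*√39)² - 33*I*√39)/(((I*√39))*(-87 + I*√39))) = 1/(-38216 + (-I*√39/39)*(-4840 - 39 - 33*I*√39)/(-87 + I*√39)) = 1/(-38216 + (-I*√39/39)*(-4879 - 33*I*√39)/(-87 + I*√39)) = 1/(-38216 - I*√39*(-4879 - 33*I*√39)/(39*(-87 + I*√39)))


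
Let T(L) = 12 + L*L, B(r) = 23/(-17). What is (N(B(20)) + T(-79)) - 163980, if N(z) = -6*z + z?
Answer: -2681244/17 ≈ -1.5772e+5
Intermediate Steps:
B(r) = -23/17 (B(r) = 23*(-1/17) = -23/17)
T(L) = 12 + L**2
N(z) = -5*z
(N(B(20)) + T(-79)) - 163980 = (-5*(-23/17) + (12 + (-79)**2)) - 163980 = (115/17 + (12 + 6241)) - 163980 = (115/17 + 6253) - 163980 = 106416/17 - 163980 = -2681244/17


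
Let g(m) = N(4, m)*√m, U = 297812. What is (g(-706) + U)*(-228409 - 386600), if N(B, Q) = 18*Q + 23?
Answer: -183157060308 + 7801389165*I*√706 ≈ -1.8316e+11 + 2.0729e+11*I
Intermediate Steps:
N(B, Q) = 23 + 18*Q
g(m) = √m*(23 + 18*m) (g(m) = (23 + 18*m)*√m = √m*(23 + 18*m))
(g(-706) + U)*(-228409 - 386600) = (√(-706)*(23 + 18*(-706)) + 297812)*(-228409 - 386600) = ((I*√706)*(23 - 12708) + 297812)*(-615009) = ((I*√706)*(-12685) + 297812)*(-615009) = (-12685*I*√706 + 297812)*(-615009) = (297812 - 12685*I*√706)*(-615009) = -183157060308 + 7801389165*I*√706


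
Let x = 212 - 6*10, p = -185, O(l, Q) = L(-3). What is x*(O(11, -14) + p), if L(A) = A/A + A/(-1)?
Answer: -27512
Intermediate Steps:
L(A) = 1 - A (L(A) = 1 + A*(-1) = 1 - A)
O(l, Q) = 4 (O(l, Q) = 1 - 1*(-3) = 1 + 3 = 4)
x = 152 (x = 212 - 1*60 = 212 - 60 = 152)
x*(O(11, -14) + p) = 152*(4 - 185) = 152*(-181) = -27512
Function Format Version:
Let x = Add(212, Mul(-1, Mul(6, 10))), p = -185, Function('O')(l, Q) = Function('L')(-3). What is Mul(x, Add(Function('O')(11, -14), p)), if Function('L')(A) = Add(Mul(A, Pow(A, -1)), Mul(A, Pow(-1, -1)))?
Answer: -27512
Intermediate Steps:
Function('L')(A) = Add(1, Mul(-1, A)) (Function('L')(A) = Add(1, Mul(A, -1)) = Add(1, Mul(-1, A)))
Function('O')(l, Q) = 4 (Function('O')(l, Q) = Add(1, Mul(-1, -3)) = Add(1, 3) = 4)
x = 152 (x = Add(212, Mul(-1, 60)) = Add(212, -60) = 152)
Mul(x, Add(Function('O')(11, -14), p)) = Mul(152, Add(4, -185)) = Mul(152, -181) = -27512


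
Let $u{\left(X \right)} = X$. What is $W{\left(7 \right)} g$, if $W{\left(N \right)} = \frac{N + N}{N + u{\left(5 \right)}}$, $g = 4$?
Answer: $\frac{14}{3} \approx 4.6667$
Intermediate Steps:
$W{\left(N \right)} = \frac{2 N}{5 + N}$ ($W{\left(N \right)} = \frac{N + N}{N + 5} = \frac{2 N}{5 + N}$)
$W{\left(7 \right)} g = 2 \cdot 7 \frac{1}{5 + 7} \cdot 4 = 2 \cdot 7 \cdot \frac{1}{12} \cdot 4 = \frac{7}{6} \cdot 4 = \frac{14}{3}$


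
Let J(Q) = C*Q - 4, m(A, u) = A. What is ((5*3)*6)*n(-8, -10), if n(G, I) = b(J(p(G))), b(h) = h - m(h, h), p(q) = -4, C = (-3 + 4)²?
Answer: 0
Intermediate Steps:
C = 1 (C = 1² = 1)
J(Q) = -4 + Q (J(Q) = 1*Q - 4 = Q - 4 = -4 + Q)
b(h) = 0 (b(h) = h - h = 0)
n(G, I) = 0
((5*3)*6)*n(-8, -10) = ((5*3)*6)*0 = (15*6)*0 = 90*0 = 0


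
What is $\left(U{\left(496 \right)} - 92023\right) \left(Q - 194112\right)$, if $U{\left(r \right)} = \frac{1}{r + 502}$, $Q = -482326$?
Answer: $\frac{31061678844707}{499} \approx 6.2248 \cdot 10^{10}$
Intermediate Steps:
$U{\left(r \right)} = \frac{1}{502 + r}$
$\left(U{\left(496 \right)} - 92023\right) \left(Q - 194112\right) = \left(\frac{1}{502 + 496} - 92023\right) \left(-482326 - 194112\right) = \left(\frac{1}{998} - 92023\right) \left(-676438\right) = \left(- \frac{91838953}{998}\right) \left(-676438\right) = \frac{31061678844707}{499}$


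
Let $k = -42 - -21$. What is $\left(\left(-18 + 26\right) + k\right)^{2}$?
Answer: $169$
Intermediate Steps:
$k = -21$ ($k = -42 + 21 = -21$)
$\left(\left(-18 + 26\right) + k\right)^{2} = \left(\left(-18 + 26\right) - 21\right)^{2} = \left(8 - 21\right)^{2} = \left(-13\right)^{2} = 169$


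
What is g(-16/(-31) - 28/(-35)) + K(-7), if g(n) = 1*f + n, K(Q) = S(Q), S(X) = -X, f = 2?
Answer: 1599/155 ≈ 10.316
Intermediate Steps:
K(Q) = -Q
g(n) = 2 + n (g(n) = 1*2 + n = 2 + n)
g(-16/(-31) - 28/(-35)) + K(-7) = (2 + (-16/(-31) - 28/(-35))) - 1*(-7) = (2 + (-16*(-1/31) - 28*(-1/35))) + 7 = (2 + (16/31 + ⅘)) + 7 = (2 + 204/155) + 7 = 514/155 + 7 = 1599/155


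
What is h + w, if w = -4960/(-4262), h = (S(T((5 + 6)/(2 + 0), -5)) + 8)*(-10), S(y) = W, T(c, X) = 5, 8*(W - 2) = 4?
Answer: -221275/2131 ≈ -103.84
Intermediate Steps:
W = 5/2 (W = 2 + (⅛)*4 = 2 + ½ = 5/2 ≈ 2.5000)
S(y) = 5/2
h = -105 (h = (5/2 + 8)*(-10) = (21/2)*(-10) = -105)
w = 2480/2131 (w = -4960*(-1/4262) = 2480/2131 ≈ 1.1638)
h + w = -105 + 2480/2131 = -221275/2131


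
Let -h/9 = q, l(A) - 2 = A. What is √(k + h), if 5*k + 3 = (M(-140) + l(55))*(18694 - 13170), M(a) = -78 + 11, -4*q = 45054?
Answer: √9032290/10 ≈ 300.54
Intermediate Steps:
l(A) = 2 + A
q = -22527/2 (q = -¼*45054 = -22527/2 ≈ -11264.)
M(a) = -67
h = 202743/2 (h = -9*(-22527/2) = 202743/2 ≈ 1.0137e+5)
k = -55243/5 (k = -⅗ + ((-67 + (2 + 55))*(18694 - 13170))/5 = -⅗ + ((-67 + 57)*5524)/5 = -⅗ + (-10*5524)/5 = -⅗ + (⅕)*(-55240) = -⅗ - 11048 = -55243/5 ≈ -11049.)
√(k + h) = √(-55243/5 + 202743/2) = √(903229/10) = √9032290/10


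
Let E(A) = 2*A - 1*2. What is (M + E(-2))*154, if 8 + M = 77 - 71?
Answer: -1232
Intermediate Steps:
E(A) = -2 + 2*A (E(A) = 2*A - 2 = -2 + 2*A)
M = -2 (M = -8 + (77 - 71) = -8 + 6 = -2)
(M + E(-2))*154 = (-2 + (-2 + 2*(-2)))*154 = (-2 + (-2 - 4))*154 = (-2 - 6)*154 = -8*154 = -1232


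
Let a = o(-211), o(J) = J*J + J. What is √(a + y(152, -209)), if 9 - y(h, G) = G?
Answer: 44*√23 ≈ 211.02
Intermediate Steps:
o(J) = J + J² (o(J) = J² + J = J + J²)
y(h, G) = 9 - G
a = 44310 (a = -211*(1 - 211) = -211*(-210) = 44310)
√(a + y(152, -209)) = √(44310 + (9 - 1*(-209))) = √(44310 + (9 + 209)) = √(44310 + 218) = √44528 = 44*√23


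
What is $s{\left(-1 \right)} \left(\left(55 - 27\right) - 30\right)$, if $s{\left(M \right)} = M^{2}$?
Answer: $-2$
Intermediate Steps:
$s{\left(-1 \right)} \left(\left(55 - 27\right) - 30\right) = \left(-1\right)^{2} \left(\left(55 - 27\right) - 30\right) = 1 \left(28 - 30\right) = 1 \left(-2\right) = -2$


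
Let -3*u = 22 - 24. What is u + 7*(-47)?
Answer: -985/3 ≈ -328.33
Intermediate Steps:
u = 2/3 (u = -(22 - 24)/3 = -1/3*(-2) = 2/3 ≈ 0.66667)
u + 7*(-47) = 2/3 + 7*(-47) = 2/3 - 329 = -985/3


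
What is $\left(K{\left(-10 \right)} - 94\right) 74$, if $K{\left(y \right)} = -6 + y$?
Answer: $-8140$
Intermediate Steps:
$\left(K{\left(-10 \right)} - 94\right) 74 = \left(\left(-6 - 10\right) - 94\right) 74 = \left(-16 - 94\right) 74 = \left(-110\right) 74 = -8140$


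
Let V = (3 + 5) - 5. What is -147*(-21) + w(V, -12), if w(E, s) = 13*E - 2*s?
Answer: 3150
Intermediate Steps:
V = 3 (V = 8 - 5 = 3)
w(E, s) = -2*s + 13*E
-147*(-21) + w(V, -12) = -147*(-21) + (-2*(-12) + 13*3) = 3087 + (24 + 39) = 3087 + 63 = 3150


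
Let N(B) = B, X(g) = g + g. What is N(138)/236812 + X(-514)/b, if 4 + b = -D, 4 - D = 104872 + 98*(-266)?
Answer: -29071111/2332479794 ≈ -0.012464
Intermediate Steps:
D = -78800 (D = 4 - (104872 + 98*(-266)) = 4 - (104872 - 26068) = 4 - 1*78804 = 4 - 78804 = -78800)
b = 78796 (b = -4 - 1*(-78800) = -4 + 78800 = 78796)
X(g) = 2*g
N(138)/236812 + X(-514)/b = 138/236812 + (2*(-514))/78796 = 138*(1/236812) - 1028*1/78796 = 69/118406 - 257/19699 = -29071111/2332479794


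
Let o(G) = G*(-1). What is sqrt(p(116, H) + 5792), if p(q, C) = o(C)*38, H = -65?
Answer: 9*sqrt(102) ≈ 90.896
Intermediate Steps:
o(G) = -G
p(q, C) = -38*C (p(q, C) = -C*38 = -38*C)
sqrt(p(116, H) + 5792) = sqrt(-38*(-65) + 5792) = sqrt(2470 + 5792) = sqrt(8262) = 9*sqrt(102)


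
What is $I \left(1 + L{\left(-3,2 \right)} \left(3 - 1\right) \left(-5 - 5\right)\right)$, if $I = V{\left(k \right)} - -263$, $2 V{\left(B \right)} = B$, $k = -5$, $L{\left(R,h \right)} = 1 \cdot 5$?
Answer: $- \frac{51579}{2} \approx -25790.0$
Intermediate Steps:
$L{\left(R,h \right)} = 5$
$V{\left(B \right)} = \frac{B}{2}$
$I = \frac{521}{2}$ ($I = \frac{1}{2} \left(-5\right) - -263 = - \frac{5}{2} + 263 = \frac{521}{2} \approx 260.5$)
$I \left(1 + L{\left(-3,2 \right)} \left(3 - 1\right) \left(-5 - 5\right)\right) = \frac{521 \left(1 + 5 \left(3 - 1\right) \left(-5 - 5\right)\right)}{2} = \frac{521 \left(1 + 5 \cdot 2 \left(-10\right)\right)}{2} = \frac{521 \left(1 + 5 \left(-20\right)\right)}{2} = \frac{521 \left(1 - 100\right)}{2} = \frac{521}{2} \left(-99\right) = - \frac{51579}{2}$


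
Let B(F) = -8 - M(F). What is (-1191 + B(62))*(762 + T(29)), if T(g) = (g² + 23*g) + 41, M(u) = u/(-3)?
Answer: -8169385/3 ≈ -2.7231e+6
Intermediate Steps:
M(u) = -u/3 (M(u) = u*(-⅓) = -u/3)
B(F) = -8 + F/3 (B(F) = -8 - (-1)*F/3 = -8 + F/3)
T(g) = 41 + g² + 23*g
(-1191 + B(62))*(762 + T(29)) = (-1191 + (-8 + (⅓)*62))*(762 + (41 + 29² + 23*29)) = (-1191 + (-8 + 62/3))*(762 + (41 + 841 + 667)) = (-1191 + 38/3)*(762 + 1549) = -3535/3*2311 = -8169385/3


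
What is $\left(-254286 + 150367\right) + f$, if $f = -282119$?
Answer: $-386038$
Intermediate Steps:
$\left(-254286 + 150367\right) + f = \left(-254286 + 150367\right) - 282119 = -103919 - 282119 = -386038$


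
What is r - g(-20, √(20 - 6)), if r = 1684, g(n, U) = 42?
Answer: 1642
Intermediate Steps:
r - g(-20, √(20 - 6)) = 1684 - 1*42 = 1684 - 42 = 1642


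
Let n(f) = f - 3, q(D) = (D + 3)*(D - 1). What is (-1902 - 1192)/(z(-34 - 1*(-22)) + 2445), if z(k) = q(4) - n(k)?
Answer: -3094/2481 ≈ -1.2471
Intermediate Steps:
q(D) = (-1 + D)*(3 + D) (q(D) = (3 + D)*(-1 + D) = (-1 + D)*(3 + D))
n(f) = -3 + f
z(k) = 24 - k (z(k) = (-3 + 4**2 + 2*4) - (-3 + k) = (-3 + 16 + 8) + (3 - k) = 21 + (3 - k) = 24 - k)
(-1902 - 1192)/(z(-34 - 1*(-22)) + 2445) = (-1902 - 1192)/((24 - (-34 - 1*(-22))) + 2445) = -3094/((24 - (-34 + 22)) + 2445) = -3094/((24 - 1*(-12)) + 2445) = -3094/((24 + 12) + 2445) = -3094/(36 + 2445) = -3094/2481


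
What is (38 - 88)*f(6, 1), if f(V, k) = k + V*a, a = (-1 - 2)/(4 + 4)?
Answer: 125/2 ≈ 62.500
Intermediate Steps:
a = -3/8 ≈ -0.37500
f(V, k) = k - 3*V/8 (f(V, k) = k + V*(-3/8) = k - 3*V/8)
(38 - 88)*f(6, 1) = (38 - 88)*(1 - 3/8*6) = -50*(1 - 9/4) = -50*(-5/4) = 125/2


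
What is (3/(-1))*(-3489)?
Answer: 10467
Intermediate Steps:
(3/(-1))*(-3489) = (3*(-1))*(-3489) = -3*(-3489) = 10467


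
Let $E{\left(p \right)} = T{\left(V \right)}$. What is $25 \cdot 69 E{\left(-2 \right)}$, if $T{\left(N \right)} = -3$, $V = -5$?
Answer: $-5175$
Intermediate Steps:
$E{\left(p \right)} = -3$
$25 \cdot 69 E{\left(-2 \right)} = 25 \cdot 69 \left(-3\right) = 1725 \left(-3\right) = -5175$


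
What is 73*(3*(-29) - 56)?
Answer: -10439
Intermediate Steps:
73*(3*(-29) - 56) = 73*(-87 - 56) = 73*(-143) = -10439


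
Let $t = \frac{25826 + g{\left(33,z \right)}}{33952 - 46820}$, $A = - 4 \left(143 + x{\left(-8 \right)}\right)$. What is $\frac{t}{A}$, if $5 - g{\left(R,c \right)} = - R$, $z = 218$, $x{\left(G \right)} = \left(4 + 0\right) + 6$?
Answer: $\frac{3233}{984402} \approx 0.0032842$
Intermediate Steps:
$x{\left(G \right)} = 10$ ($x{\left(G \right)} = 4 + 6 = 10$)
$g{\left(R,c \right)} = 5 + R$ ($g{\left(R,c \right)} = 5 - - R = 5 + R$)
$A = -612$ ($A = - 4 \left(143 + 10\right) = \left(-4\right) 153 = -612$)
$t = - \frac{6466}{3217}$ ($t = \frac{25826 + \left(5 + 33\right)}{33952 - 46820} = \frac{25826 + 38}{-12868} = 25864 \left(- \frac{1}{12868}\right) = - \frac{6466}{3217} \approx -2.0099$)
$\frac{t}{A} = - \frac{6466}{3217 \left(-612\right)} = \left(- \frac{6466}{3217}\right) \left(- \frac{1}{612}\right) = \frac{3233}{984402}$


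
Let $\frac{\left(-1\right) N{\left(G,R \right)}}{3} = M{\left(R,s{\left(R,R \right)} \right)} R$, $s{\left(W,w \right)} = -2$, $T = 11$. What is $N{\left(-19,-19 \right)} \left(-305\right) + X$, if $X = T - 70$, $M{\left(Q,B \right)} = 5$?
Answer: $-86984$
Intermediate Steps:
$N{\left(G,R \right)} = - 15 R$ ($N{\left(G,R \right)} = - 3 \cdot 5 R = - 15 R$)
$X = -59$ ($X = 11 - 70 = -59$)
$N{\left(-19,-19 \right)} \left(-305\right) + X = \left(-15\right) \left(-19\right) \left(-305\right) - 59 = 285 \left(-305\right) - 59 = -86925 - 59 = -86984$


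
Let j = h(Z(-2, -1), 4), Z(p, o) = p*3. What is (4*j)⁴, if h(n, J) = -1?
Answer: 256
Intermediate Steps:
Z(p, o) = 3*p
j = -1
(4*j)⁴ = (4*(-1))⁴ = (-4)⁴ = 256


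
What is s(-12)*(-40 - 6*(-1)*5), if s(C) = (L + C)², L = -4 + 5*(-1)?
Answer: -4410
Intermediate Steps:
L = -9 (L = -4 - 5 = -9)
s(C) = (-9 + C)²
s(-12)*(-40 - 6*(-1)*5) = (-9 - 12)²*(-40 - 6*(-1)*5) = (-21)²*(-40 + 6*5) = 441*(-40 + 30) = 441*(-10) = -4410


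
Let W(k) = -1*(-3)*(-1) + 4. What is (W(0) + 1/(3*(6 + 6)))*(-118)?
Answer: -2183/18 ≈ -121.28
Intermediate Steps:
W(k) = 1 (W(k) = 3*(-1) + 4 = -3 + 4 = 1)
(W(0) + 1/(3*(6 + 6)))*(-118) = (1 + 1/(3*(6 + 6)))*(-118) = (1 + 1/(3*12))*(-118) = (1 + 1/36)*(-118) = (37/36)*(-118) = -2183/18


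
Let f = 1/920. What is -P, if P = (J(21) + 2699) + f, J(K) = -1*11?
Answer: -2472961/920 ≈ -2688.0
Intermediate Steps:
f = 1/920 ≈ 0.0010870
J(K) = -11
P = 2472961/920 (P = (-11 + 2699) + 1/920 = 2688 + 1/920 = 2472961/920 ≈ 2688.0)
-P = -1*2472961/920 = -2472961/920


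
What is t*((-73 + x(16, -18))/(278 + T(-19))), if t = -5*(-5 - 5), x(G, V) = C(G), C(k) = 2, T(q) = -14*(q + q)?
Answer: -355/81 ≈ -4.3827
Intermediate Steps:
T(q) = -28*q
x(G, V) = 2
t = 50 (t = -5*(-10) = 50)
t*((-73 + x(16, -18))/(278 + T(-19))) = 50*((-73 + 2)/(278 - 28*(-19))) = 50*(-71/(278 + 532)) = 50*(-71/810) = -355/81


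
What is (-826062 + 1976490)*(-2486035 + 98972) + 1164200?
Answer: -2746142948764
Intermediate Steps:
(-826062 + 1976490)*(-2486035 + 98972) + 1164200 = 1150428*(-2387063) + 1164200 = -2746144112964 + 1164200 = -2746142948764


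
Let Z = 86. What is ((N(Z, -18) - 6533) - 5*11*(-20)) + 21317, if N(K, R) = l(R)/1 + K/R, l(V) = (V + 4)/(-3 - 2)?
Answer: 714691/45 ≈ 15882.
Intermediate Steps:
l(V) = -4/5 - V/5 (l(V) = (4 + V)/(-5) = (4 + V)*(-1/5) = -4/5 - V/5)
N(K, R) = -4/5 - R/5 + K/R (N(K, R) = (-4/5 - R/5)/1 + K/R = (-4/5 - R/5)*1 + K/R = (-4/5 - R/5) + K/R = -4/5 - R/5 + K/R)
((N(Z, -18) - 6533) - 5*11*(-20)) + 21317 = (((86 - 1/5*(-18)*(4 - 18))/(-18) - 6533) - 5*11*(-20)) + 21317 = ((-(86 - 1/5*(-18)*(-14))/18 - 6533) - 55*(-20)) + 21317 = ((-(86 - 252/5)/18 - 6533) + 1100) + 21317 = ((-1/18*178/5 - 6533) + 1100) + 21317 = ((-89/45 - 6533) + 1100) + 21317 = (-294074/45 + 1100) + 21317 = -244574/45 + 21317 = 714691/45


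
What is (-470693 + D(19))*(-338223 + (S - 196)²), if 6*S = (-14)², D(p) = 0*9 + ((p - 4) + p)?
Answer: 1319684064713/9 ≈ 1.4663e+11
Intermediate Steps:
D(p) = -4 + 2*p (D(p) = 0 + ((-4 + p) + p) = 0 + (-4 + 2*p) = -4 + 2*p)
S = 98/3 (S = (⅙)*(-14)² = (⅙)*196 = 98/3 ≈ 32.667)
(-470693 + D(19))*(-338223 + (S - 196)²) = (-470693 + (-4 + 2*19))*(-338223 + (98/3 - 196)²) = (-470693 + (-4 + 38))*(-338223 + (-490/3)²) = (-470693 + 34)*(-338223 + 240100/9) = -470659*(-2803907/9) = 1319684064713/9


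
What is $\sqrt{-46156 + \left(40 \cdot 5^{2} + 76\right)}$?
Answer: $14 i \sqrt{230} \approx 212.32 i$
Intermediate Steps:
$\sqrt{-46156 + \left(40 \cdot 5^{2} + 76\right)} = \sqrt{-46156 + \left(40 \cdot 25 + 76\right)} = \sqrt{-46156 + \left(1000 + 76\right)} = \sqrt{-46156 + 1076} = \sqrt{-45080} = 14 i \sqrt{230}$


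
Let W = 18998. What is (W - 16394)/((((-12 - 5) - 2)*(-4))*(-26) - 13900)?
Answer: -31/189 ≈ -0.16402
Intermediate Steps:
(W - 16394)/((((-12 - 5) - 2)*(-4))*(-26) - 13900) = (18998 - 16394)/((((-12 - 5) - 2)*(-4))*(-26) - 13900) = 2604/(((-17 - 2)*(-4))*(-26) - 13900) = 2604/(-19*(-4)*(-26) - 13900) = 2604/(76*(-26) - 13900) = 2604/(-1976 - 13900) = 2604/(-15876) = 2604*(-1/15876) = -31/189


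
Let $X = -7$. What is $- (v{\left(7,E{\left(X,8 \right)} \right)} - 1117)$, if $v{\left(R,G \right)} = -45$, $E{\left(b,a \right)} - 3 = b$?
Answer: $1162$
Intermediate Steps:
$E{\left(b,a \right)} = 3 + b$
$- (v{\left(7,E{\left(X,8 \right)} \right)} - 1117) = - (-45 - 1117) = \left(-1\right) \left(-1162\right) = 1162$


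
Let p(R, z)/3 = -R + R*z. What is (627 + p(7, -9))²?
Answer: 173889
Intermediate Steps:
p(R, z) = -3*R + 3*R*z (p(R, z) = 3*(-R + R*z) = -3*R + 3*R*z)
(627 + p(7, -9))² = (627 + 3*7*(-1 - 9))² = (627 + 3*7*(-10))² = (627 - 210)² = 417² = 173889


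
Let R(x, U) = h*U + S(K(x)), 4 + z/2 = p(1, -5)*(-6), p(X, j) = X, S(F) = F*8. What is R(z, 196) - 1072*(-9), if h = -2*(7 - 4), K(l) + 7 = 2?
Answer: 8432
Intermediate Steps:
K(l) = -5 (K(l) = -7 + 2 = -5)
S(F) = 8*F
h = -6 (h = -2*3 = -6)
z = -20 (z = -8 + 2*(1*(-6)) = -8 + 2*(-6) = -8 - 12 = -20)
R(x, U) = -40 - 6*U (R(x, U) = -6*U + 8*(-5) = -6*U - 40 = -40 - 6*U)
R(z, 196) - 1072*(-9) = (-40 - 6*196) - 1072*(-9) = (-40 - 1176) - 1*(-9648) = -1216 + 9648 = 8432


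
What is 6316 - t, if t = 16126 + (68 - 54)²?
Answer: -10006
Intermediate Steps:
t = 16322 (t = 16126 + 14² = 16126 + 196 = 16322)
6316 - t = 6316 - 1*16322 = 6316 - 16322 = -10006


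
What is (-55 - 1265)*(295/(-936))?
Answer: 16225/39 ≈ 416.03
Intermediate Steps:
(-55 - 1265)*(295/(-936)) = -389400*(-1)/936 = -1320*(-295/936) = 16225/39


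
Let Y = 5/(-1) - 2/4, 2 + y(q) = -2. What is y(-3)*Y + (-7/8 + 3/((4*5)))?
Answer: 851/40 ≈ 21.275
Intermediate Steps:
y(q) = -4 (y(q) = -2 - 2 = -4)
Y = -11/2 (Y = 5*(-1) - 2*1/4 = -5 - 1/2 = -11/2 ≈ -5.5000)
y(-3)*Y + (-7/8 + 3/((4*5))) = -4*(-11/2) + (-7/8 + 3/((4*5))) = 22 + (-7*1/8 + 3/20) = 22 + (-7/8 + 3*(1/20)) = 22 + (-7/8 + 3/20) = 22 - 29/40 = 851/40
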